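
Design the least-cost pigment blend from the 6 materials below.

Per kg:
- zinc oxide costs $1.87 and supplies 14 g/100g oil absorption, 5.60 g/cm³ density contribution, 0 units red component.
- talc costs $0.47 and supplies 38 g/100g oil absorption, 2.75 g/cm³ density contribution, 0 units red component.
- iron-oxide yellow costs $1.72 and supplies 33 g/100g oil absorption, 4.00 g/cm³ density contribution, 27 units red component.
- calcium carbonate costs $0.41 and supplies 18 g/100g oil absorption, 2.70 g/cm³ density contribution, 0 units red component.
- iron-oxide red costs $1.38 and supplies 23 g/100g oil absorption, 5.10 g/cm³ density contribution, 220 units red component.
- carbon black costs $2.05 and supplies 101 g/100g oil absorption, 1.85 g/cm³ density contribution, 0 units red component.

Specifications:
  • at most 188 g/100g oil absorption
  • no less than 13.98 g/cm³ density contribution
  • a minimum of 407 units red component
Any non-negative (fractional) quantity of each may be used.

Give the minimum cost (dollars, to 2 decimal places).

$3.24

Set it up as a linear program. Let x1 = kg of zinc oxide, x2 = kg of talc, x3 = kg of iron-oxide yellow, x4 = kg of calcium carbonate, x5 = kg of iron-oxide red, x6 = kg of carbon black.
Minimise 1.87x1 + 0.47x2 + 1.72x3 + 0.41x4 + 1.38x5 + 2.05x6 with:
  14x1 + 38x2 + 33x3 + 18x4 + 23x5 + 101x6 ≤ 188   (oil absorption)
  5.6x1 + 2.75x2 + 4x3 + 2.7x4 + 5.1x5 + 1.85x6 ≥ 13.98   (density contribution)
  27x3 + 220x5 ≥ 407   (red component)
  x1, x2, x3, x4, x5, x6 ≥ 0.
The minimum-cost mix takes nothing from zinc oxide, talc, iron-oxide yellow, carbon black — only calcium carbonate, iron-oxide red. Binding constraints: density contribution and red component.
Optimal quantities: calcium carbonate = 1.683 kg, iron-oxide red = 1.85 kg.
Hence cost = 0.41·1.683 + 1.38·1.85 = $3.2430.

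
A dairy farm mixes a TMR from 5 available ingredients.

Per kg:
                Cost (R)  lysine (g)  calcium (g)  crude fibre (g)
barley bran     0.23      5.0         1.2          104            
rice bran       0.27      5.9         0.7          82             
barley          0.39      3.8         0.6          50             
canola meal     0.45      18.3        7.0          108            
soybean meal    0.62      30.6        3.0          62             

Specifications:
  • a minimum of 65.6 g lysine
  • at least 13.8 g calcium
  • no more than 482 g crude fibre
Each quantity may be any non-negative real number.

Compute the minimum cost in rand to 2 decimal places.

R1.44

This is a linear program. Let x1 = kg of barley bran, x2 = kg of rice bran, x3 = kg of barley, x4 = kg of canola meal, x5 = kg of soybean meal.
min 0.23x1 + 0.27x2 + 0.39x3 + 0.45x4 + 0.62x5 s.t.:
  5x1 + 5.9x2 + 3.8x3 + 18.3x4 + 30.6x5 ≥ 65.6   (lysine)
  1.2x1 + 0.7x2 + 0.6x3 + 7x4 + 3x5 ≥ 13.8   (calcium)
  104x1 + 82x2 + 50x3 + 108x4 + 62x5 ≤ 482   (crude fibre)
  x1, x2, x3, x4, x5 ≥ 0.
The cheapest feasible vertex uses only canola meal, soybean meal; barley bran, rice bran, barley are not used. Binding constraints: lysine and calcium.
Solving gives x4 = 1.415, x5 = 1.297.
Cost = 0.45·1.415 + 0.62·1.297 = 1.4409.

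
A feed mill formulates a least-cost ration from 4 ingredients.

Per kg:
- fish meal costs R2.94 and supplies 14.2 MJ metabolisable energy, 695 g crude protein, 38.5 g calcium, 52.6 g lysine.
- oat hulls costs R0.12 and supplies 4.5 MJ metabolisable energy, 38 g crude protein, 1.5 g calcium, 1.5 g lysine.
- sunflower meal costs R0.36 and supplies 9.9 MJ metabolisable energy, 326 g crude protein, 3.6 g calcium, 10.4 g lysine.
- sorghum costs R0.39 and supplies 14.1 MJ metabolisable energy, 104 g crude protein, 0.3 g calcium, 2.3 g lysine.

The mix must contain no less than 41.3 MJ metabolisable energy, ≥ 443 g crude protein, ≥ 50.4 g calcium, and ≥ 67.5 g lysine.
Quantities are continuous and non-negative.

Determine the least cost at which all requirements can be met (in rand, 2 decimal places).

R3.90

Let x1 = kg of fish meal, x2 = kg of oat hulls, x3 = kg of sunflower meal, x4 = kg of sorghum.
Minimise 2.94x1 + 0.12x2 + 0.36x3 + 0.39x4 s.t.:
  14.2x1 + 4.5x2 + 9.9x3 + 14.1x4 ≥ 41.3   (metabolisable energy)
  695x1 + 38x2 + 326x3 + 104x4 ≥ 443   (crude protein)
  38.5x1 + 1.5x2 + 3.6x3 + 0.3x4 ≥ 50.4   (calcium)
  52.6x1 + 1.5x2 + 10.4x3 + 2.3x4 ≥ 67.5   (lysine)
  x1, x2, x3, x4 ≥ 0.
At the optimum only fish meal, oat hulls, sunflower meal are positive (sorghum = 0). There the metabolisable energy, calcium, lysine constraints are tight.
So fish meal = 1.082 kg, oat hulls = 5.168 kg, sunflower meal = 0.2701 kg.
Hence cost = 2.94·1.082 + 0.12·5.168 + 0.36·0.2701 = R3.8985.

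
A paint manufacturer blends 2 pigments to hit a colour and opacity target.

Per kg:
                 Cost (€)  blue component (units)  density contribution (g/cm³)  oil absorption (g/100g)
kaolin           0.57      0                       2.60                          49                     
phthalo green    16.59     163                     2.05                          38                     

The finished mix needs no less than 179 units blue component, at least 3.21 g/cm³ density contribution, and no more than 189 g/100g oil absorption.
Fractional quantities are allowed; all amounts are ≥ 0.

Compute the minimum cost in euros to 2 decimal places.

€18.43

Set it up as a linear program. Let x1 = kg of kaolin, x2 = kg of phthalo green.
Minimise 0.57x1 + 16.59x2 s.t.:
  163x2 ≥ 179   (blue component)
  2.6x1 + 2.05x2 ≥ 3.21   (density contribution)
  49x1 + 38x2 ≤ 189   (oil absorption)
  x1, x2 ≥ 0.
Both inputs are positive at the optimum. The blue component and density contribution requirements are met with equality.
Optimal quantities: kaolin = 0.3688 kg, phthalo green = 1.098 kg.
Objective = 0.57·0.3688 + 16.59·1.098 = 18.4260.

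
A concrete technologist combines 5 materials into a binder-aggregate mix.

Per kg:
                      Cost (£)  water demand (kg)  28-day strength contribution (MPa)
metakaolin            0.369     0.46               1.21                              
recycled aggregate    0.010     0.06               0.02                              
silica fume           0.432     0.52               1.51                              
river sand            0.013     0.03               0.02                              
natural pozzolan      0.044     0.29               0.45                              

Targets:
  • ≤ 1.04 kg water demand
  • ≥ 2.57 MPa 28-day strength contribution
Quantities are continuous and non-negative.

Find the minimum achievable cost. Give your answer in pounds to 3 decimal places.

£0.638

Let x1 = kg of metakaolin, x2 = kg of recycled aggregate, x3 = kg of silica fume, x4 = kg of river sand, x5 = kg of natural pozzolan.
Minimize 0.369x1 + 0.01x2 + 0.432x3 + 0.013x4 + 0.044x5 s.t.:
  0.46x1 + 0.06x2 + 0.52x3 + 0.03x4 + 0.29x5 ≤ 1.04   (water demand)
  1.21x1 + 0.02x2 + 1.51x3 + 0.02x4 + 0.45x5 ≥ 2.57   (28-day strength contribution)
  x1, x2, x3, x4, x5 ≥ 0.
The optimal basis is {silica fume, natural pozzolan}; metakaolin, recycled aggregate, river sand drop out. There the water demand and 28-day strength contribution constraints are tight.
Optimal quantities: silica fume = 1.36 kg, natural pozzolan = 1.148 kg.
Hence cost = 0.432·1.36 + 0.044·1.148 = £0.63803.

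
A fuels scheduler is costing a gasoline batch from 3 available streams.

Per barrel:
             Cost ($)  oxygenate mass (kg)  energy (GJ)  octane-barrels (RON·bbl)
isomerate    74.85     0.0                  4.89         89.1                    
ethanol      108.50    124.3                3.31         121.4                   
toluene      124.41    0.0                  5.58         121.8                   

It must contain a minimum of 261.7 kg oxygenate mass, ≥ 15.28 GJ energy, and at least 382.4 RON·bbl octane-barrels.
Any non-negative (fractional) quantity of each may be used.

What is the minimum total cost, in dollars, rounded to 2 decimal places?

Let x1 = barrels of isomerate, x2 = barrels of ethanol, x3 = barrels of toluene.
Minimise 74.85x1 + 108.5x2 + 124.41x3 s.t.:
  124.3x2 ≥ 261.7   (oxygenate mass)
  4.89x1 + 3.31x2 + 5.58x3 ≥ 15.28   (energy)
  89.1x1 + 121.4x2 + 121.8x3 ≥ 382.4   (octane-barrels)
  x1, x2, x3 ≥ 0.
The minimum-cost mix takes nothing from toluene — only isomerate, ethanol. Binding constraints: oxygenate mass and energy.
Optimal quantities: isomerate = 1.6996 barrels, ethanol = 2.1054 barrels.
Objective = 74.85·1.6996 + 108.5·2.1054 = 355.6510.

$355.65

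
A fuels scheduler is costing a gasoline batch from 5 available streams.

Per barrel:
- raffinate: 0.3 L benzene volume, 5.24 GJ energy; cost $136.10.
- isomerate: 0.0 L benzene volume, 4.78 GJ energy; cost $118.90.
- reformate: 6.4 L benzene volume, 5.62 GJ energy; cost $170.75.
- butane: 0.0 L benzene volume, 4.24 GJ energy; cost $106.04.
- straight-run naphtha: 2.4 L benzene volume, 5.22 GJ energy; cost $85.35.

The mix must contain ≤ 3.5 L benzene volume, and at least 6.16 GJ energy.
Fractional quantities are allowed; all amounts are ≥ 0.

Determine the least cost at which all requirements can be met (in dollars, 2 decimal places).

Let x1 = barrels of raffinate, x2 = barrels of isomerate, x3 = barrels of reformate, x4 = barrels of butane, x5 = barrels of straight-run naphtha.
min 136.1x1 + 118.9x2 + 170.75x3 + 106.04x4 + 85.35x5 s.t.:
  0.3x1 + 6.4x3 + 2.4x5 ≤ 3.5   (benzene volume)
  5.24x1 + 4.78x2 + 5.62x3 + 4.24x4 + 5.22x5 ≥ 6.16   (energy)
  x1, x2, x3, x4, x5 ≥ 0.
The optimal basis is {straight-run naphtha}; raffinate, isomerate, reformate, butane drop out. The energy requirement is met with equality.
So straight-run naphtha = 1.1801 barrels.
Objective = 85.35·1.1801 = 100.7215.

$100.72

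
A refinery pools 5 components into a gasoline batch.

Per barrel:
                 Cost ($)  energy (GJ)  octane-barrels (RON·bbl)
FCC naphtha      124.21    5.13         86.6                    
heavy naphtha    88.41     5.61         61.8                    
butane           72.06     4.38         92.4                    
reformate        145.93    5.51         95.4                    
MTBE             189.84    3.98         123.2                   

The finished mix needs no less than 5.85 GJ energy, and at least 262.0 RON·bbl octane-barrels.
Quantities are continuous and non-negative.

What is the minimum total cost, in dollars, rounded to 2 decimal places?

Set it up as a linear program. Let x1 = barrels of FCC naphtha, x2 = barrels of heavy naphtha, x3 = barrels of butane, x4 = barrels of reformate, x5 = barrels of MTBE.
Minimise 124.21x1 + 88.41x2 + 72.06x3 + 145.93x4 + 189.84x5 subject to:
  5.13x1 + 5.61x2 + 4.38x3 + 5.51x4 + 3.98x5 ≥ 5.85   (energy)
  86.6x1 + 61.8x2 + 92.4x3 + 95.4x4 + 123.2x5 ≥ 262   (octane-barrels)
  x1, x2, x3, x4, x5 ≥ 0.
The cheapest feasible vertex uses only butane; FCC naphtha, heavy naphtha, reformate, MTBE are not used. The octane-barrels requirement is met with equality.
Solving gives x3 = 2.8355.
Objective = 72.06·2.8355 = 204.3261.

$204.33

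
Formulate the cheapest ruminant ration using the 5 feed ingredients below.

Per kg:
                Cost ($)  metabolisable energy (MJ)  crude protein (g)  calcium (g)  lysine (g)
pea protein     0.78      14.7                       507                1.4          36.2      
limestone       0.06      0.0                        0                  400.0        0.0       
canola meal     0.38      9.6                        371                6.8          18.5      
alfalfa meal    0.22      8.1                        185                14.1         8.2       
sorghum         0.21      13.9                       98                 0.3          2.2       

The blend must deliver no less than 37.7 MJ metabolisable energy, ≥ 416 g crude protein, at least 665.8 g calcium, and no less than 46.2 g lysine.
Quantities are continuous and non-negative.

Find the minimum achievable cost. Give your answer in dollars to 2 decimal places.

$1.22

Set it up as a linear program. Let x1 = kg of pea protein, x2 = kg of limestone, x3 = kg of canola meal, x4 = kg of alfalfa meal, x5 = kg of sorghum.
min 0.78x1 + 0.06x2 + 0.38x3 + 0.22x4 + 0.21x5 with:
  14.7x1 + 9.6x3 + 8.1x4 + 13.9x5 ≥ 37.7   (metabolisable energy)
  507x1 + 371x3 + 185x4 + 98x5 ≥ 416   (crude protein)
  1.4x1 + 400x2 + 6.8x3 + 14.1x4 + 0.3x5 ≥ 665.8   (calcium)
  36.2x1 + 18.5x3 + 8.2x4 + 2.2x5 ≥ 46.2   (lysine)
  x1, x2, x3, x4, x5 ≥ 0.
The cheapest feasible vertex uses only limestone, canola meal, sorghum; pea protein, alfalfa meal are not used. The metabolisable energy, calcium, lysine requirements are met with equality.
Solving gives x2 = 1.623, x3 = 2.369, x5 = 1.076.
Objective = 0.06·1.623 + 0.38·2.369 + 0.21·1.076 = 1.2236.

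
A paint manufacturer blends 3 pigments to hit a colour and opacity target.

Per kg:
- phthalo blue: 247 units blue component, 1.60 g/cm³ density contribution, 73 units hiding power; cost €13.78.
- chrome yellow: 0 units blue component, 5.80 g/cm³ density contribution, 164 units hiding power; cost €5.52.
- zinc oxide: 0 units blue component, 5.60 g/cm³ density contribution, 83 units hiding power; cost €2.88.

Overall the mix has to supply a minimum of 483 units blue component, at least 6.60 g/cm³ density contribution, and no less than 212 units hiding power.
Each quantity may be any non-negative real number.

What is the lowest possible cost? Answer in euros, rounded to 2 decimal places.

This is a linear program. Let x1 = kg of phthalo blue, x2 = kg of chrome yellow, x3 = kg of zinc oxide.
min 13.78x1 + 5.52x2 + 2.88x3 with:
  247x1 ≥ 483   (blue component)
  1.6x1 + 5.8x2 + 5.6x3 ≥ 6.6   (density contribution)
  73x1 + 164x2 + 83x3 ≥ 212   (hiding power)
  x1, x2, x3 ≥ 0.
The optimal mix uses every input. There the blue component, density contribution, hiding power constraints are tight.
Optimal quantities: phthalo blue = 1.9555 kg, chrome yellow = 0.22813 kg, zinc oxide = 0.38359 kg.
Hence cost = 13.78·1.9555 + 5.52·0.22813 + 2.88·0.38359 = €29.3108.

€29.31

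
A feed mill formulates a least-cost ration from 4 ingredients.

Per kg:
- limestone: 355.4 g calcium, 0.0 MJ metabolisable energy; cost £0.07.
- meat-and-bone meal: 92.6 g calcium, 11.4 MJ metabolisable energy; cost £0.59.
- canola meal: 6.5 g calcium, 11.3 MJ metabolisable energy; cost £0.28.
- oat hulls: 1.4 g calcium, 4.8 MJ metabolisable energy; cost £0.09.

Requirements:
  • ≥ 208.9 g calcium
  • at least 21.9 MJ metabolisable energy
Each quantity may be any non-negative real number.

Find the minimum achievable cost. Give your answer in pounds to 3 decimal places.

£0.451

Let x1 = kg of limestone, x2 = kg of meat-and-bone meal, x3 = kg of canola meal, x4 = kg of oat hulls.
min 0.07x1 + 0.59x2 + 0.28x3 + 0.09x4 s.t.:
  355.4x1 + 92.6x2 + 6.5x3 + 1.4x4 ≥ 208.9   (calcium)
  11.4x2 + 11.3x3 + 4.8x4 ≥ 21.9   (metabolisable energy)
  x1, x2, x3, x4 ≥ 0.
The cheapest feasible vertex uses only limestone, oat hulls; meat-and-bone meal, canola meal are not used. There the calcium and metabolisable energy constraints are tight.
That vertex is x1 = 0.56982, x4 = 4.5625.
Total cost: 0.07·0.56982 + 0.09·4.5625 = 0.45051.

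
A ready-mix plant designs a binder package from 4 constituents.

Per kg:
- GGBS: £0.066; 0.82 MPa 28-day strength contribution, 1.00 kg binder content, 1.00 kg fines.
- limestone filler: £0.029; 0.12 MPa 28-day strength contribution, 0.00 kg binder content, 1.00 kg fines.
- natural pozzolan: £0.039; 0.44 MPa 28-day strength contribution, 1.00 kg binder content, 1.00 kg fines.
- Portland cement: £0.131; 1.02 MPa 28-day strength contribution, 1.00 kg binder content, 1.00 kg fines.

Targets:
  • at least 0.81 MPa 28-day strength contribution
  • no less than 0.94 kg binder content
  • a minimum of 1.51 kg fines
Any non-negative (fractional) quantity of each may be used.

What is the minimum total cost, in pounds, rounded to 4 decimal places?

£0.0692

Let x1 = kg of GGBS, x2 = kg of limestone filler, x3 = kg of natural pozzolan, x4 = kg of Portland cement.
Minimize 0.066x1 + 0.029x2 + 0.039x3 + 0.131x4 subject to:
  0.82x1 + 0.12x2 + 0.44x3 + 1.02x4 ≥ 0.81   (28-day strength contribution)
  1x1 + 1x3 + 1x4 ≥ 0.94   (binder content)
  1x1 + 1x2 + 1x3 + 1x4 ≥ 1.51   (fines)
  x1, x2, x3, x4 ≥ 0.
At the optimum only GGBS, natural pozzolan are positive (limestone filler, Portland cement = 0). The 28-day strength contribution and fines requirements are met with equality.
That vertex is x1 = 0.3832, x3 = 1.127.
Total cost: 0.066·0.3832 + 0.039·1.127 = 0.069244.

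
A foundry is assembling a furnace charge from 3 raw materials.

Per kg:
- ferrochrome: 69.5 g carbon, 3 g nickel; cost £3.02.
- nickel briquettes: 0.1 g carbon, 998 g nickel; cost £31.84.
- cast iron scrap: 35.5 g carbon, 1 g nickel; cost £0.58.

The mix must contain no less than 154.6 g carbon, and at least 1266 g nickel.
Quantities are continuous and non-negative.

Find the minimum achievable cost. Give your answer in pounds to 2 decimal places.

£42.78

Let x1 = kg of ferrochrome, x2 = kg of nickel briquettes, x3 = kg of cast iron scrap.
Minimize 3.02x1 + 31.84x2 + 0.58x3 with:
  69.5x1 + 0.1x2 + 35.5x3 ≥ 154.6   (carbon)
  3x1 + 998x2 + 1x3 ≥ 1266   (nickel)
  x1, x2, x3 ≥ 0.
The cheapest feasible vertex uses only nickel briquettes, cast iron scrap; ferrochrome is not used. The carbon and nickel requirements are met with equality.
So nickel briquettes = 1.2642 kg, cast iron scrap = 4.3514 kg.
Total cost: 31.84·1.2642 + 0.58·4.3514 = 42.7759.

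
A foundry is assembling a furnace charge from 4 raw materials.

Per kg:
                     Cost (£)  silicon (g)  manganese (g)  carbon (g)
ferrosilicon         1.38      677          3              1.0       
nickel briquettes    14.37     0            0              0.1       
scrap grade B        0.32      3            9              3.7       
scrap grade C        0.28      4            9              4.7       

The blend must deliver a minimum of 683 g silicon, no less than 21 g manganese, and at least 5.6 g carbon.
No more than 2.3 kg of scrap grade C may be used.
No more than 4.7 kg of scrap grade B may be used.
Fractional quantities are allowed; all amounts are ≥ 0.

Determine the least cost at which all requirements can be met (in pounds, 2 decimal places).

£1.94

Let x1 = kg of ferrosilicon, x2 = kg of nickel briquettes, x3 = kg of scrap grade B, x4 = kg of scrap grade C.
min 1.38x1 + 14.37x2 + 0.32x3 + 0.28x4 with:
  677x1 + 3x3 + 4x4 ≥ 683   (silicon)
  3x1 + 9x3 + 9x4 ≥ 21   (manganese)
  1x1 + 0.1x2 + 3.7x3 + 4.7x4 ≥ 5.6   (carbon)
  x4 ≤ 2.3
  x3 ≤ 4.7
  x1, x2, x3, x4 ≥ 0.
The optimal basis is {ferrosilicon, scrap grade C}; nickel briquettes, scrap grade B drop out. Binding constraints: silicon and manganese.
Optimal quantities: ferrosilicon = 0.997 kg, scrap grade C = 2.001 kg.
Hence cost = 1.38·0.997 + 0.28·2.001 = £1.9361.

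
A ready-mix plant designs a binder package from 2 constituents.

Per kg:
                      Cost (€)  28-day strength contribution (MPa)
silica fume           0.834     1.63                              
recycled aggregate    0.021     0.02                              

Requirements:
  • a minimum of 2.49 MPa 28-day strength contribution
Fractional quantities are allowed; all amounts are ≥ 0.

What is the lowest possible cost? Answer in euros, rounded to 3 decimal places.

€1.274

Let x1 = kg of silica fume, x2 = kg of recycled aggregate.
Minimise 0.834x1 + 0.021x2 with:
  1.63x1 + 0.02x2 ≥ 2.49   (28-day strength contribution)
  x1, x2 ≥ 0.
The optimal basis is {silica fume}; recycled aggregate drops out. The 28-day strength contribution requirement is met with equality.
So silica fume = 1.528 kg.
Hence cost = 0.834·1.528 = €1.27435.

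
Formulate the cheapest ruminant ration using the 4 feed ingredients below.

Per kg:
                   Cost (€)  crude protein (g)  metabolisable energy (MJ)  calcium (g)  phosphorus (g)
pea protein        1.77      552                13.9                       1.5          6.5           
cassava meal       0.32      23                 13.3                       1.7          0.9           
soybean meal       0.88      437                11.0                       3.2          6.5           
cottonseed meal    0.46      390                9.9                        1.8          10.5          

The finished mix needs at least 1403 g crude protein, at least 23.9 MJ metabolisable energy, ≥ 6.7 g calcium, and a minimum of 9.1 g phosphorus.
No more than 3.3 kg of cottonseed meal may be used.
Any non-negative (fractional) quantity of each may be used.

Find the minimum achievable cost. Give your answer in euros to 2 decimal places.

€1.75

Set it up as a linear program. Let x1 = kg of pea protein, x2 = kg of cassava meal, x3 = kg of soybean meal, x4 = kg of cottonseed meal.
Minimize 1.77x1 + 0.32x2 + 0.88x3 + 0.46x4 with:
  552x1 + 23x2 + 437x3 + 390x4 ≥ 1403   (crude protein)
  13.9x1 + 13.3x2 + 11x3 + 9.9x4 ≥ 23.9   (metabolisable energy)
  1.5x1 + 1.7x2 + 3.2x3 + 1.8x4 ≥ 6.7   (calcium)
  6.5x1 + 0.9x2 + 6.5x3 + 10.5x4 ≥ 9.1   (phosphorus)
  x4 ≤ 3.3
  x1, x2, x3, x4 ≥ 0.
The optimal basis is {soybean meal, cottonseed meal}; pea protein, cassava meal drop out. There the crude protein and the cottonseed meal cap constraints are tight.
That vertex is x3 = 0.2654, x4 = 3.3.
Hence cost = 0.88·0.2654 + 0.46·3.3 = €1.7516.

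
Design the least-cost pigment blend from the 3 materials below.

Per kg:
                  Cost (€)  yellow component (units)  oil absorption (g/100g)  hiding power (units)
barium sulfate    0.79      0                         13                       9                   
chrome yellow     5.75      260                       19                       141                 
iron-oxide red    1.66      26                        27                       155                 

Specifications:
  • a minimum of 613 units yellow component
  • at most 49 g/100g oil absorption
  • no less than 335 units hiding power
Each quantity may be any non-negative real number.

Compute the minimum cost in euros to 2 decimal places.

€13.58

Let x1 = kg of barium sulfate, x2 = kg of chrome yellow, x3 = kg of iron-oxide red.
min 0.79x1 + 5.75x2 + 1.66x3 s.t.:
  260x2 + 26x3 ≥ 613   (yellow component)
  13x1 + 19x2 + 27x3 ≤ 49   (oil absorption)
  9x1 + 141x2 + 155x3 ≥ 335   (hiding power)
  x1, x2, x3 ≥ 0.
At the optimum only chrome yellow, iron-oxide red are positive (barium sulfate = 0). Binding constraints: yellow component and hiding power.
So chrome yellow = 2.356 kg, iron-oxide red = 0.01821 kg.
Cost = 5.75·2.356 + 1.66·0.01821 = 13.5772.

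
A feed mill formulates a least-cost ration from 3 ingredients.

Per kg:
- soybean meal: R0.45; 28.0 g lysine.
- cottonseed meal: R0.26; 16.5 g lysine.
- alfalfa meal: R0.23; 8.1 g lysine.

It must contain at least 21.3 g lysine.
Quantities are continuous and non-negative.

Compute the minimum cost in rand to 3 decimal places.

R0.336

Set it up as a linear program. Let x1 = kg of soybean meal, x2 = kg of cottonseed meal, x3 = kg of alfalfa meal.
min 0.45x1 + 0.26x2 + 0.23x3 s.t.:
  28x1 + 16.5x2 + 8.1x3 ≥ 21.3   (lysine)
  x1, x2, x3 ≥ 0.
The optimal basis is {cottonseed meal}; soybean meal, alfalfa meal drop out. There the lysine constraint is tight.
Solving gives x2 = 1.291.
Objective = 0.26·1.291 = 0.33566.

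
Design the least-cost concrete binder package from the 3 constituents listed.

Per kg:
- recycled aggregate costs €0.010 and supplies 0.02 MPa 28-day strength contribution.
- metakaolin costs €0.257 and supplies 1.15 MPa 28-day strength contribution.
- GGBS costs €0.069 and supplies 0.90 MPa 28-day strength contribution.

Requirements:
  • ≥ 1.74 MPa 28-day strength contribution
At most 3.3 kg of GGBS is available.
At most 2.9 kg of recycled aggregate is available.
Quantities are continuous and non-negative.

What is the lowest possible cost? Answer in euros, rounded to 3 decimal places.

€0.133

Let x1 = kg of recycled aggregate, x2 = kg of metakaolin, x3 = kg of GGBS.
Minimise 0.01x1 + 0.257x2 + 0.069x3 subject to:
  0.02x1 + 1.15x2 + 0.9x3 ≥ 1.74   (28-day strength contribution)
  x3 ≤ 3.3
  x1 ≤ 2.9
  x1, x2, x3 ≥ 0.
At the optimum only GGBS is positive (recycled aggregate, metakaolin = 0). There the 28-day strength contribution constraint is tight.
That vertex is x3 = 1.933.
Hence cost = 0.069·1.933 = €0.13338.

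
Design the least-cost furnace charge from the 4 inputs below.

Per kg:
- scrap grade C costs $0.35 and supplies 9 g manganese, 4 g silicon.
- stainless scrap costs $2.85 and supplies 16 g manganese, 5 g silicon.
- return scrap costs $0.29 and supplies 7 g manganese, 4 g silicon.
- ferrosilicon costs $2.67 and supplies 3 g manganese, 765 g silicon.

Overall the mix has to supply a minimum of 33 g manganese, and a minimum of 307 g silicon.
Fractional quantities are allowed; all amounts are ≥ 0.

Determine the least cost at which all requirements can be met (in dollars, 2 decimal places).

$2.26

Set it up as a linear program. Let x1 = kg of scrap grade C, x2 = kg of stainless scrap, x3 = kg of return scrap, x4 = kg of ferrosilicon.
Minimise 0.35x1 + 2.85x2 + 0.29x3 + 2.67x4 s.t.:
  9x1 + 16x2 + 7x3 + 3x4 ≥ 33   (manganese)
  4x1 + 5x2 + 4x3 + 765x4 ≥ 307   (silicon)
  x1, x2, x3, x4 ≥ 0.
The optimal basis is {scrap grade C, ferrosilicon}; stainless scrap, return scrap drop out. There the manganese and silicon constraints are tight.
So scrap grade C = 3.539 kg, ferrosilicon = 0.3828 kg.
Hence cost = 0.35·3.539 + 2.67·0.3828 = $2.2607.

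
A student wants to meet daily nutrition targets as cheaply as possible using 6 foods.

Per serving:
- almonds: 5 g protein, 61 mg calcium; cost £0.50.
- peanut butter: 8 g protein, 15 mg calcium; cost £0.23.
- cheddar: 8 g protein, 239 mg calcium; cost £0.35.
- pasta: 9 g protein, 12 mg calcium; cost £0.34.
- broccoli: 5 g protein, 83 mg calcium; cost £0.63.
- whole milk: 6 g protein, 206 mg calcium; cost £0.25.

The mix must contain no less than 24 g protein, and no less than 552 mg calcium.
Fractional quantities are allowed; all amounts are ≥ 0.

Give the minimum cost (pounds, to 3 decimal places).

£0.892

Let x1 = servings of almonds, x2 = servings of peanut butter, x3 = servings of cheddar, x4 = servings of pasta, x5 = servings of broccoli, x6 = servings of whole milk.
min 0.5x1 + 0.23x2 + 0.35x3 + 0.34x4 + 0.63x5 + 0.25x6 s.t.:
  5x1 + 8x2 + 8x3 + 9x4 + 5x5 + 6x6 ≥ 24   (protein)
  61x1 + 15x2 + 239x3 + 12x4 + 83x5 + 206x6 ≥ 552   (calcium)
  x1, x2, x3, x4, x5, x6 ≥ 0.
The cheapest feasible vertex uses only peanut butter, whole milk; almonds, cheddar, pasta, broccoli are not used. Binding constraints: protein and calcium.
Solving gives x2 = 1.047, x6 = 2.603.
Objective = 0.23·1.047 + 0.25·2.603 = 0.89156.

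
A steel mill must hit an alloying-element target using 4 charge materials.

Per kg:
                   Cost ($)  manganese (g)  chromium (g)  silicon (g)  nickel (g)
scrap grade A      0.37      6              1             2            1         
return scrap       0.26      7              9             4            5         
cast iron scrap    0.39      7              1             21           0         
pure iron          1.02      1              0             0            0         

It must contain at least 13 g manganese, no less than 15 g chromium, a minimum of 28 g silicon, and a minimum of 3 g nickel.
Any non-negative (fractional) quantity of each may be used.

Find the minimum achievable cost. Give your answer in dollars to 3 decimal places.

This is a linear program. Let x1 = kg of scrap grade A, x2 = kg of return scrap, x3 = kg of cast iron scrap, x4 = kg of pure iron.
Minimise 0.37x1 + 0.26x2 + 0.39x3 + 1.02x4 with:
  6x1 + 7x2 + 7x3 + 1x4 ≥ 13   (manganese)
  1x1 + 9x2 + 1x3 ≥ 15   (chromium)
  2x1 + 4x2 + 21x3 ≥ 28   (silicon)
  1x1 + 5x2 ≥ 3   (nickel)
  x1, x2, x3, x4 ≥ 0.
The minimum-cost mix takes nothing from scrap grade A, pure iron — only return scrap, cast iron scrap. There the chromium and silicon constraints are tight.
So return scrap = 1.551 kg, cast iron scrap = 1.038 kg.
Hence cost = 0.26·1.551 + 0.39·1.038 = $0.80808.

$0.808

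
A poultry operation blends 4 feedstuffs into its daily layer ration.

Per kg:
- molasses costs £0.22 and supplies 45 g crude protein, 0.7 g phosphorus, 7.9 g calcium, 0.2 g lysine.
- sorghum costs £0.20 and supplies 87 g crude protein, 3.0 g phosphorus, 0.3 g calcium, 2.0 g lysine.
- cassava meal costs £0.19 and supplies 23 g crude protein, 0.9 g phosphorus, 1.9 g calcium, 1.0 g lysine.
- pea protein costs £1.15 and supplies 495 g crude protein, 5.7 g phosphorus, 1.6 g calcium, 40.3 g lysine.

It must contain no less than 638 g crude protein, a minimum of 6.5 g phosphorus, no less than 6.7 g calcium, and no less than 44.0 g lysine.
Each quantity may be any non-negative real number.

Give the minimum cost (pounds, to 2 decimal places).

£1.55

Let x1 = kg of molasses, x2 = kg of sorghum, x3 = kg of cassava meal, x4 = kg of pea protein.
Minimize 0.22x1 + 0.2x2 + 0.19x3 + 1.15x4 subject to:
  45x1 + 87x2 + 23x3 + 495x4 ≥ 638   (crude protein)
  0.7x1 + 3x2 + 0.9x3 + 5.7x4 ≥ 6.5   (phosphorus)
  7.9x1 + 0.3x2 + 1.9x3 + 1.6x4 ≥ 6.7   (calcium)
  0.2x1 + 2x2 + 1x3 + 40.3x4 ≥ 44   (lysine)
  x1, x2, x3, x4 ≥ 0.
The optimal basis is {molasses, sorghum, pea protein}; cassava meal drops out. Binding constraints: crude protein, calcium, lysine.
That vertex is x1 = 0.5953, x2 = 1.157, x4 = 1.031.
Hence cost = 0.22·0.5953 + 0.2·1.157 + 1.15·1.031 = £1.5480.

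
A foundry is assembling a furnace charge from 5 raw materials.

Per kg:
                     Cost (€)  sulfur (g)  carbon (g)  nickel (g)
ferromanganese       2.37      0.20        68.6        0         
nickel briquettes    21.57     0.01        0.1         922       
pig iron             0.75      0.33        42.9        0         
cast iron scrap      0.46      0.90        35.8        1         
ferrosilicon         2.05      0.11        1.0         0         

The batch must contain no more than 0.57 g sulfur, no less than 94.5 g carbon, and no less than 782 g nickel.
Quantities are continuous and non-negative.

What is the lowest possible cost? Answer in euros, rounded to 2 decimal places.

Let x1 = kg of ferromanganese, x2 = kg of nickel briquettes, x3 = kg of pig iron, x4 = kg of cast iron scrap, x5 = kg of ferrosilicon.
min 2.37x1 + 21.57x2 + 0.75x3 + 0.46x4 + 2.05x5 with:
  0.2x1 + 0.01x2 + 0.33x3 + 0.9x4 + 0.11x5 ≤ 0.57   (sulfur)
  68.6x1 + 0.1x2 + 42.9x3 + 35.8x4 + 1x5 ≥ 94.5   (carbon)
  922x2 + 1x4 ≥ 782   (nickel)
  x1, x2, x3, x4, x5 ≥ 0.
The optimal basis is {ferromanganese, nickel briquettes, pig iron}; cast iron scrap, ferrosilicon drop out. There the sulfur, carbon, nickel constraints are tight.
Solving gives x1 = 0.50276, x2 = 0.84816, x3 = 1.3969.
Objective = 2.37·0.50276 + 21.57·0.84816 + 0.75·1.3969 = 20.5340.

€20.53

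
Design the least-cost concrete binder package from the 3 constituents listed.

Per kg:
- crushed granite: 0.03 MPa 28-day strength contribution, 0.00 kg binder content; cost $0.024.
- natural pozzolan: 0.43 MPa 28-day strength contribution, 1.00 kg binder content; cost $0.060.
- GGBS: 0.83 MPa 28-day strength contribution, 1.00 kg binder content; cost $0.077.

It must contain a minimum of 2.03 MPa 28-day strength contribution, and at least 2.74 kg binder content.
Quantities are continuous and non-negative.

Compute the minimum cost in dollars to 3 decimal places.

This is a linear program. Let x1 = kg of crushed granite, x2 = kg of natural pozzolan, x3 = kg of GGBS.
min 0.024x1 + 0.06x2 + 0.077x3 subject to:
  0.03x1 + 0.43x2 + 0.83x3 ≥ 2.03   (28-day strength contribution)
  1x2 + 1x3 ≥ 2.74   (binder content)
  x1, x2, x3 ≥ 0.
The cheapest feasible vertex uses only natural pozzolan, GGBS; crushed granite is not used. The 28-day strength contribution and binder content requirements are met with equality.
Solving gives x2 = 0.6105, x3 = 2.129.
Cost = 0.06·0.6105 + 0.077·2.129 = 0.20056.

$0.201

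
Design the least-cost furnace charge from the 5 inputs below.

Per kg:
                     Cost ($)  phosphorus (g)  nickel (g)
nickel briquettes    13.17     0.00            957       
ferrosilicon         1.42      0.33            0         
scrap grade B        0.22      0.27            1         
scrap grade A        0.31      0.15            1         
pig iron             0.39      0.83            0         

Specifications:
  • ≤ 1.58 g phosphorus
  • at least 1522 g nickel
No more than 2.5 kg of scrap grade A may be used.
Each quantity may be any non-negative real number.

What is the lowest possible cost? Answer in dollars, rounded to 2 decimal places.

Let x1 = kg of nickel briquettes, x2 = kg of ferrosilicon, x3 = kg of scrap grade B, x4 = kg of scrap grade A, x5 = kg of pig iron.
Minimise 13.17x1 + 1.42x2 + 0.22x3 + 0.31x4 + 0.39x5 with:
  0.33x2 + 0.27x3 + 0.15x4 + 0.83x5 ≤ 1.58   (phosphorus)
  957x1 + 1x3 + 1x4 ≥ 1522   (nickel)
  x4 ≤ 2.5
  x1, x2, x3, x4, x5 ≥ 0.
At the optimum only nickel briquettes is positive (ferrosilicon, scrap grade B, scrap grade A, pig iron = 0). Binding constraint: nickel.
That vertex is x1 = 1.5904.
Hence cost = 13.17·1.5904 = $20.9456.

$20.95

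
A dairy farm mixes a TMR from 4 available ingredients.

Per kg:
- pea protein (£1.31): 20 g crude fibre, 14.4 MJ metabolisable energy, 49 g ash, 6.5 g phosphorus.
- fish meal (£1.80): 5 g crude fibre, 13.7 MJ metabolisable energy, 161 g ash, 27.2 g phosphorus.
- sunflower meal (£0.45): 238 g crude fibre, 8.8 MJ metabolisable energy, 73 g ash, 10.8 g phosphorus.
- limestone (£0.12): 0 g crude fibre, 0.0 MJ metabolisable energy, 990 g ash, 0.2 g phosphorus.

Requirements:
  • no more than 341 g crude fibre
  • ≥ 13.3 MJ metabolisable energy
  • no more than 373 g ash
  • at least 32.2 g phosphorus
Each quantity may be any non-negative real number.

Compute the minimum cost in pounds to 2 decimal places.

Set it up as a linear program. Let x1 = kg of pea protein, x2 = kg of fish meal, x3 = kg of sunflower meal, x4 = kg of limestone.
min 1.31x1 + 1.8x2 + 0.45x3 + 0.12x4 subject to:
  20x1 + 5x2 + 238x3 ≤ 341   (crude fibre)
  14.4x1 + 13.7x2 + 8.8x3 ≥ 13.3   (metabolisable energy)
  49x1 + 161x2 + 73x3 + 990x4 ≤ 373   (ash)
  6.5x1 + 27.2x2 + 10.8x3 + 0.2x4 ≥ 32.2   (phosphorus)
  x1, x2, x3, x4 ≥ 0.
The cheapest feasible vertex uses only fish meal, sunflower meal; pea protein, limestone are not used. The crude fibre and phosphorus requirements are met with equality.
That vertex is x2 = 0.6201, x3 = 1.42.
Objective = 1.8·0.6201 + 0.45·1.42 = 1.7552.

£1.76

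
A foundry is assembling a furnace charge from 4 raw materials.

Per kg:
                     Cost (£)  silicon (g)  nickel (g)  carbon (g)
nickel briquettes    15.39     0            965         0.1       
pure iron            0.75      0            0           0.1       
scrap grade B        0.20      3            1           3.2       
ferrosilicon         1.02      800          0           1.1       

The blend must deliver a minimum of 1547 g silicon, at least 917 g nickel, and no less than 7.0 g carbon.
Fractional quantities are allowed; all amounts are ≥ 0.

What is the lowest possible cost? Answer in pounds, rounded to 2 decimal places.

£16.87

Set it up as a linear program. Let x1 = kg of nickel briquettes, x2 = kg of pure iron, x3 = kg of scrap grade B, x4 = kg of ferrosilicon.
Minimise 15.39x1 + 0.75x2 + 0.2x3 + 1.02x4 s.t.:
  3x3 + 800x4 ≥ 1547   (silicon)
  965x1 + 1x3 ≥ 917   (nickel)
  0.1x1 + 0.1x2 + 3.2x3 + 1.1x4 ≥ 7   (carbon)
  x1, x2, x3, x4 ≥ 0.
At the optimum only nickel briquettes, scrap grade B, ferrosilicon are positive (pure iron = 0). There the silicon, nickel, carbon constraints are tight.
Optimal quantities: nickel briquettes = 0.9487 kg, scrap grade B = 1.495 kg, ferrosilicon = 1.928 kg.
Objective = 15.39·0.9487 + 0.2·1.495 + 1.02·1.928 = 16.8661.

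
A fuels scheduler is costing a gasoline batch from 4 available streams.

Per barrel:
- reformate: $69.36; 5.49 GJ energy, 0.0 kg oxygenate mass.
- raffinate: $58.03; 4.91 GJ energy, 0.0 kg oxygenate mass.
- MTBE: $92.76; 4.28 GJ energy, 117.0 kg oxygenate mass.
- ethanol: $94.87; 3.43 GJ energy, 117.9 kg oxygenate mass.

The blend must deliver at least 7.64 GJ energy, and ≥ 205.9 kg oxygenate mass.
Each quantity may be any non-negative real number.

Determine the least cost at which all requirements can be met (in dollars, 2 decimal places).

Let x1 = barrels of reformate, x2 = barrels of raffinate, x3 = barrels of MTBE, x4 = barrels of ethanol.
min 69.36x1 + 58.03x2 + 92.76x3 + 94.87x4 s.t.:
  5.49x1 + 4.91x2 + 4.28x3 + 3.43x4 ≥ 7.64   (energy)
  117x3 + 117.9x4 ≥ 205.9   (oxygenate mass)
  x1, x2, x3, x4 ≥ 0.
At the optimum only raffinate, MTBE are positive (reformate, ethanol = 0). Binding constraints: energy and oxygenate mass.
Solving gives x2 = 0.021982, x3 = 1.75983.
Objective = 58.03·0.021982 + 92.76·1.75983 = 164.5174.

$164.52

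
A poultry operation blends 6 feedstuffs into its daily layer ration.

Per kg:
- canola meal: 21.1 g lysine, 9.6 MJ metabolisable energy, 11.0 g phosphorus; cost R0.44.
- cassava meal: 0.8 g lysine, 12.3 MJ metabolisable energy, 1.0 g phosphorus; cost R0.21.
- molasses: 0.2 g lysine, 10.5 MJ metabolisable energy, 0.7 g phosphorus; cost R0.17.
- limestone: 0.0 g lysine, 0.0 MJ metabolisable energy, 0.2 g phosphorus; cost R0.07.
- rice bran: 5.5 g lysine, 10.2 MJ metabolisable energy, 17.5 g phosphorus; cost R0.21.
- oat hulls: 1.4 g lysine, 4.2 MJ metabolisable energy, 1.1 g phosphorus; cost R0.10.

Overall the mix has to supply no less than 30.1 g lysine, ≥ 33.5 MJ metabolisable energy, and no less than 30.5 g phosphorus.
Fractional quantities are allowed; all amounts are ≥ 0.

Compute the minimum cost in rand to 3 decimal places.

Let x1 = kg of canola meal, x2 = kg of cassava meal, x3 = kg of molasses, x4 = kg of limestone, x5 = kg of rice bran, x6 = kg of oat hulls.
Minimize 0.44x1 + 0.21x2 + 0.17x3 + 0.07x4 + 0.21x5 + 0.1x6 s.t.:
  21.1x1 + 0.8x2 + 0.2x3 + 5.5x5 + 1.4x6 ≥ 30.1   (lysine)
  9.6x1 + 12.3x2 + 10.5x3 + 10.2x5 + 4.2x6 ≥ 33.5   (metabolisable energy)
  11x1 + 1x2 + 0.7x3 + 0.2x4 + 17.5x5 + 1.1x6 ≥ 30.5   (phosphorus)
  x1, x2, x3, x4, x5, x6 ≥ 0.
The minimum-cost mix takes nothing from cassava meal, molasses, limestone, oat hulls — only canola meal, rice bran. Binding constraints: lysine and metabolisable energy.
That vertex is x1 = 0.7559, x5 = 2.573.
Cost = 0.44·0.7559 + 0.21·2.573 = 0.87293.

R0.873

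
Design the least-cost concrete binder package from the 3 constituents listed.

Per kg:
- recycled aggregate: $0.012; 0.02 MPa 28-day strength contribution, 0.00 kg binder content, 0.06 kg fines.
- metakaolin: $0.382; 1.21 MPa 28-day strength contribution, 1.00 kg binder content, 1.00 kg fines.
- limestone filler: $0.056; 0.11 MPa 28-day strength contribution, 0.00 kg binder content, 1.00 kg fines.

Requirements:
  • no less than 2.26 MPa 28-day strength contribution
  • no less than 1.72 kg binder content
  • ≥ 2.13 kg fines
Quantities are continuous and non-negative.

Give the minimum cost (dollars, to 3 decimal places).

Let x1 = kg of recycled aggregate, x2 = kg of metakaolin, x3 = kg of limestone filler.
Minimise 0.012x1 + 0.382x2 + 0.056x3 subject to:
  0.02x1 + 1.21x2 + 0.11x3 ≥ 2.26   (28-day strength contribution)
  1x2 ≥ 1.72   (binder content)
  0.06x1 + 1x2 + 1x3 ≥ 2.13   (fines)
  x1, x2, x3 ≥ 0.
The minimum-cost mix takes nothing from recycled aggregate — only metakaolin, limestone filler. The 28-day strength contribution and fines requirements are met with equality.
That vertex is x2 = 1.842, x3 = 0.2885.
Cost = 0.382·1.842 + 0.056·0.2885 = 0.71980.

$0.720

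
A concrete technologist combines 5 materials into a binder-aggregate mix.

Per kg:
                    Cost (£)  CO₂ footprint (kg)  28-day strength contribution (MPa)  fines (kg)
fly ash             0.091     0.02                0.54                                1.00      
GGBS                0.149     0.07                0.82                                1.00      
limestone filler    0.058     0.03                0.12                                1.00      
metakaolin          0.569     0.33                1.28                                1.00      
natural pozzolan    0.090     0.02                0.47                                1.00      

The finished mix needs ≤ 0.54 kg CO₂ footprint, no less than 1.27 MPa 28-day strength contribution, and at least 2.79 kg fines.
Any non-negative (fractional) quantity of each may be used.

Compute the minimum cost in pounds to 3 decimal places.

Set it up as a linear program. Let x1 = kg of fly ash, x2 = kg of GGBS, x3 = kg of limestone filler, x4 = kg of metakaolin, x5 = kg of natural pozzolan.
Minimise 0.091x1 + 0.149x2 + 0.058x3 + 0.569x4 + 0.09x5 with:
  0.02x1 + 0.07x2 + 0.03x3 + 0.33x4 + 0.02x5 ≤ 0.54   (CO₂ footprint)
  0.54x1 + 0.82x2 + 0.12x3 + 1.28x4 + 0.47x5 ≥ 1.27   (28-day strength contribution)
  1x1 + 1x2 + 1x3 + 1x4 + 1x5 ≥ 2.79   (fines)
  x1, x2, x3, x4, x5 ≥ 0.
The minimum-cost mix takes nothing from GGBS, metakaolin, natural pozzolan — only fly ash, limestone filler. Binding constraints: 28-day strength contribution and fines.
Optimal quantities: fly ash = 2.227 kg, limestone filler = 0.5633 kg.
Total cost: 0.091·2.227 + 0.058·0.5633 = 0.23533.

£0.235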